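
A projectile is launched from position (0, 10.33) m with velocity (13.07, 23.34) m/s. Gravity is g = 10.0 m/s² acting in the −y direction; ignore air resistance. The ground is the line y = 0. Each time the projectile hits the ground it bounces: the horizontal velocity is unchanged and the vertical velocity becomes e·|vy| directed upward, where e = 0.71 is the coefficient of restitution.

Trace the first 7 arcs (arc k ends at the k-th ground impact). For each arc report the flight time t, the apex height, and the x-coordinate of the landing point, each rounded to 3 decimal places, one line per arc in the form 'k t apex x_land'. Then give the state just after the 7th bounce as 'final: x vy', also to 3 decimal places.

1 5.075 37.568 66.331
2 3.892 18.938 117.204
3 2.764 9.547 153.324
4 1.962 4.812 178.969
5 1.393 2.426 197.177
6 0.989 1.223 210.105
7 0.702 0.616 219.283
final: 219.283 2.493

Arc 1: start y=10.330, vy=23.340 → t=5.075, apex=37.568, x_land=66.331, impact vy=-27.411
  bounce: vy ← 0.71·27.411 = 19.462
Arc 2: start y=0.000, vy=19.462 → t=3.892, apex=18.938, x_land=117.204, impact vy=-19.462
  bounce: vy ← 0.71·19.462 = 13.818
Arc 3: start y=0.000, vy=13.818 → t=2.764, apex=9.547, x_land=153.324, impact vy=-13.818
  bounce: vy ← 0.71·13.818 = 9.811
Arc 4: start y=0.000, vy=9.811 → t=1.962, apex=4.812, x_land=178.969, impact vy=-9.811
  bounce: vy ← 0.71·9.811 = 6.966
Arc 5: start y=0.000, vy=6.966 → t=1.393, apex=2.426, x_land=197.177, impact vy=-6.966
  bounce: vy ← 0.71·6.966 = 4.946
Arc 6: start y=0.000, vy=4.946 → t=0.989, apex=1.223, x_land=210.105, impact vy=-4.946
  bounce: vy ← 0.71·4.946 = 3.511
Arc 7: start y=0.000, vy=3.511 → t=0.702, apex=0.616, x_land=219.283, impact vy=-3.511
  bounce: vy ← 0.71·3.511 = 2.493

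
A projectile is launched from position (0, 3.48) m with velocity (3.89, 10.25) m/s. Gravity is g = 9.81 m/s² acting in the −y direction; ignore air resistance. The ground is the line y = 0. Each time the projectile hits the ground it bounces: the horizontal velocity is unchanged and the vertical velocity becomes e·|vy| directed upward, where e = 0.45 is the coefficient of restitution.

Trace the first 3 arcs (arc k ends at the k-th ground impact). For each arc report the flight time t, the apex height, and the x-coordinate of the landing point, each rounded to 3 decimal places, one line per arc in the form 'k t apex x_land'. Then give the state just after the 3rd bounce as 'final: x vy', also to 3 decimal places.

Arc 1: start y=3.480, vy=10.250 → t=2.387, apex=8.835, x_land=9.285, impact vy=-13.166
  bounce: vy ← 0.45·13.166 = 5.925
Arc 2: start y=0.000, vy=5.925 → t=1.208, apex=1.789, x_land=13.984, impact vy=-5.925
  bounce: vy ← 0.45·5.925 = 2.666
Arc 3: start y=0.000, vy=2.666 → t=0.544, apex=0.362, x_land=16.098, impact vy=-2.666
  bounce: vy ← 0.45·2.666 = 1.200

1 2.387 8.835 9.285
2 1.208 1.789 13.984
3 0.544 0.362 16.098
final: 16.098 1.200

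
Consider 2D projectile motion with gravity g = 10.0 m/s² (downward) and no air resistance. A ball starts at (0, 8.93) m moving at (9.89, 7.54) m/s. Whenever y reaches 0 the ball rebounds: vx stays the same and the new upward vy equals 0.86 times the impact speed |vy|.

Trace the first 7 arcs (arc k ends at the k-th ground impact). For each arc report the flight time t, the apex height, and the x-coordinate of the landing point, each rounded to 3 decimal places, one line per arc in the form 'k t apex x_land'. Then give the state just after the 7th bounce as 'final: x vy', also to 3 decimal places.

Arc 1: start y=8.930, vy=7.540 → t=2.288, apex=11.773, x_land=22.633, impact vy=-15.344
  bounce: vy ← 0.86·15.344 = 13.196
Arc 2: start y=0.000, vy=13.196 → t=2.639, apex=8.707, x_land=48.735, impact vy=-13.196
  bounce: vy ← 0.86·13.196 = 11.349
Arc 3: start y=0.000, vy=11.349 → t=2.270, apex=6.440, x_land=71.183, impact vy=-11.349
  bounce: vy ← 0.86·11.349 = 9.760
Arc 4: start y=0.000, vy=9.760 → t=1.952, apex=4.763, x_land=90.488, impact vy=-9.760
  bounce: vy ← 0.86·9.760 = 8.394
Arc 5: start y=0.000, vy=8.394 → t=1.679, apex=3.523, x_land=107.090, impact vy=-8.394
  bounce: vy ← 0.86·8.394 = 7.218
Arc 6: start y=0.000, vy=7.218 → t=1.444, apex=2.605, x_land=121.368, impact vy=-7.218
  bounce: vy ← 0.86·7.218 = 6.208
Arc 7: start y=0.000, vy=6.208 → t=1.242, apex=1.927, x_land=133.647, impact vy=-6.208
  bounce: vy ← 0.86·6.208 = 5.339

1 2.288 11.773 22.633
2 2.639 8.707 48.735
3 2.270 6.440 71.183
4 1.952 4.763 90.488
5 1.679 3.523 107.090
6 1.444 2.605 121.368
7 1.242 1.927 133.647
final: 133.647 5.339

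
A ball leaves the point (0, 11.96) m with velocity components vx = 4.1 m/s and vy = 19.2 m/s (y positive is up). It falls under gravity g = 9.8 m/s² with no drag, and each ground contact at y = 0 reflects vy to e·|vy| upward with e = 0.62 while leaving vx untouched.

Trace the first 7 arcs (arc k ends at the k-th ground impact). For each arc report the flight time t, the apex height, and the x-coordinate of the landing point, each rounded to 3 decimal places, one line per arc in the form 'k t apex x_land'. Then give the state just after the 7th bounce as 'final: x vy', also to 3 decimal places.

1 4.465 30.768 18.307
2 3.107 11.827 31.046
3 1.926 4.546 38.945
4 1.194 1.748 43.842
5 0.741 0.672 46.878
6 0.459 0.258 48.761
7 0.285 0.099 49.928
final: 49.928 0.865

Arc 1: start y=11.960, vy=19.200 → t=4.465, apex=30.768, x_land=18.307, impact vy=-24.557
  bounce: vy ← 0.62·24.557 = 15.225
Arc 2: start y=0.000, vy=15.225 → t=3.107, apex=11.827, x_land=31.046, impact vy=-15.225
  bounce: vy ← 0.62·15.225 = 9.440
Arc 3: start y=0.000, vy=9.440 → t=1.926, apex=4.546, x_land=38.945, impact vy=-9.440
  bounce: vy ← 0.62·9.440 = 5.853
Arc 4: start y=0.000, vy=5.853 → t=1.194, apex=1.748, x_land=43.842, impact vy=-5.853
  bounce: vy ← 0.62·5.853 = 3.629
Arc 5: start y=0.000, vy=3.629 → t=0.741, apex=0.672, x_land=46.878, impact vy=-3.629
  bounce: vy ← 0.62·3.629 = 2.250
Arc 6: start y=0.000, vy=2.250 → t=0.459, apex=0.258, x_land=48.761, impact vy=-2.250
  bounce: vy ← 0.62·2.250 = 1.395
Arc 7: start y=0.000, vy=1.395 → t=0.285, apex=0.099, x_land=49.928, impact vy=-1.395
  bounce: vy ← 0.62·1.395 = 0.865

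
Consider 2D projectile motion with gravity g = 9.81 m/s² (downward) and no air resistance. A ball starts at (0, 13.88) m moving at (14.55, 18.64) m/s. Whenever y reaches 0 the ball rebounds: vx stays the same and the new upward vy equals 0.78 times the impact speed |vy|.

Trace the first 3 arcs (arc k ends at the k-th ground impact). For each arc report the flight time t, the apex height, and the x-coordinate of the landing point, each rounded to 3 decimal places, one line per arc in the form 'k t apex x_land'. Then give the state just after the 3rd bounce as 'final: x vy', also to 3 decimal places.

1 4.438 31.589 64.571
2 3.959 19.219 122.172
3 3.088 11.693 167.102
final: 167.102 11.814

Arc 1: start y=13.880, vy=18.640 → t=4.438, apex=31.589, x_land=64.571, impact vy=-24.895
  bounce: vy ← 0.78·24.895 = 19.418
Arc 2: start y=0.000, vy=19.418 → t=3.959, apex=19.219, x_land=122.172, impact vy=-19.418
  bounce: vy ← 0.78·19.418 = 15.146
Arc 3: start y=0.000, vy=15.146 → t=3.088, apex=11.693, x_land=167.102, impact vy=-15.146
  bounce: vy ← 0.78·15.146 = 11.814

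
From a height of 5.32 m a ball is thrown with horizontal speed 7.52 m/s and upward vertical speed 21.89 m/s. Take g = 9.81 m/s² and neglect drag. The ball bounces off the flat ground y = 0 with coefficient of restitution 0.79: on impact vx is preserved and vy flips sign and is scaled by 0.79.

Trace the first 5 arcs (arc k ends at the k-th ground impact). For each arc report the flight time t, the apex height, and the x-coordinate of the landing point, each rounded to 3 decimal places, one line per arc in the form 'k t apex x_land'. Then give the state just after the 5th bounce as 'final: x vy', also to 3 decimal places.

1 4.694 29.743 35.298
2 3.891 18.562 64.556
3 3.074 11.585 87.670
4 2.428 7.230 105.930
5 1.918 4.512 120.355
final: 120.355 7.433

Arc 1: start y=5.320, vy=21.890 → t=4.694, apex=29.743, x_land=35.298, impact vy=-24.157
  bounce: vy ← 0.79·24.157 = 19.084
Arc 2: start y=0.000, vy=19.084 → t=3.891, apex=18.562, x_land=64.556, impact vy=-19.084
  bounce: vy ← 0.79·19.084 = 15.076
Arc 3: start y=0.000, vy=15.076 → t=3.074, apex=11.585, x_land=87.670, impact vy=-15.076
  bounce: vy ← 0.79·15.076 = 11.910
Arc 4: start y=0.000, vy=11.910 → t=2.428, apex=7.230, x_land=105.930, impact vy=-11.910
  bounce: vy ← 0.79·11.910 = 9.409
Arc 5: start y=0.000, vy=9.409 → t=1.918, apex=4.512, x_land=120.355, impact vy=-9.409
  bounce: vy ← 0.79·9.409 = 7.433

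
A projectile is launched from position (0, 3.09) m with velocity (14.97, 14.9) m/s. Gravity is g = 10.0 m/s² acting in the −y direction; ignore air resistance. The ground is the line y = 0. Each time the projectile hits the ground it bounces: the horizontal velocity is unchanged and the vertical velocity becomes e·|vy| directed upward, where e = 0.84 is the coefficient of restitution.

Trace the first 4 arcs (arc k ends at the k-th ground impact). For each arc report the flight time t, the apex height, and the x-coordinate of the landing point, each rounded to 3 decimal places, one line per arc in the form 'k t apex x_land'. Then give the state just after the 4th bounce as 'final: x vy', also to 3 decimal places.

Arc 1: start y=3.090, vy=14.900 → t=3.175, apex=14.191, x_land=47.525, impact vy=-16.847
  bounce: vy ← 0.84·16.847 = 14.151
Arc 2: start y=0.000, vy=14.151 → t=2.830, apex=10.013, x_land=89.893, impact vy=-14.151
  bounce: vy ← 0.84·14.151 = 11.887
Arc 3: start y=0.000, vy=11.887 → t=2.377, apex=7.065, x_land=125.483, impact vy=-11.887
  bounce: vy ← 0.84·11.887 = 9.985
Arc 4: start y=0.000, vy=9.985 → t=1.997, apex=4.985, x_land=155.378, impact vy=-9.985
  bounce: vy ← 0.84·9.985 = 8.387

1 3.175 14.191 47.525
2 2.830 10.013 89.893
3 2.377 7.065 125.483
4 1.997 4.985 155.378
final: 155.378 8.387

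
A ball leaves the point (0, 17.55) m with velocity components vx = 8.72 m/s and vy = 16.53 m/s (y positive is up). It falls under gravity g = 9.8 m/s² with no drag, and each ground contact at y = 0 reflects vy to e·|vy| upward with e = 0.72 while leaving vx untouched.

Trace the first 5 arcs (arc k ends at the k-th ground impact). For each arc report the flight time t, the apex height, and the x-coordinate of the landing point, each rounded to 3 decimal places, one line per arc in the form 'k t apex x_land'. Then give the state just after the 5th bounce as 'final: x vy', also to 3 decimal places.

Arc 1: start y=17.550, vy=16.530 → t=4.222, apex=31.491, x_land=36.814, impact vy=-24.844
  bounce: vy ← 0.72·24.844 = 17.888
Arc 2: start y=0.000, vy=17.888 → t=3.651, apex=16.325, x_land=68.647, impact vy=-17.888
  bounce: vy ← 0.72·17.888 = 12.879
Arc 3: start y=0.000, vy=12.879 → t=2.628, apex=8.463, x_land=91.567, impact vy=-12.879
  bounce: vy ← 0.72·12.879 = 9.273
Arc 4: start y=0.000, vy=9.273 → t=1.892, apex=4.387, x_land=108.069, impact vy=-9.273
  bounce: vy ← 0.72·9.273 = 6.677
Arc 5: start y=0.000, vy=6.677 → t=1.363, apex=2.274, x_land=119.950, impact vy=-6.677
  bounce: vy ← 0.72·6.677 = 4.807

1 4.222 31.491 36.814
2 3.651 16.325 68.647
3 2.628 8.463 91.567
4 1.892 4.387 108.069
5 1.363 2.274 119.950
final: 119.950 4.807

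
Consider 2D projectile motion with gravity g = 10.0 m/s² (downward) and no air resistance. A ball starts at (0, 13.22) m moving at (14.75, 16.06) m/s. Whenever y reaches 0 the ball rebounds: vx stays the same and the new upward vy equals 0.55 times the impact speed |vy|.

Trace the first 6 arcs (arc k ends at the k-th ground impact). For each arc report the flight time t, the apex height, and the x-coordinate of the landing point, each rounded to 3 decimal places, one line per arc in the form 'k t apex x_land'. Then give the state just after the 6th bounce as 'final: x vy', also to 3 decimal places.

1 3.891 26.116 57.399
2 2.514 7.900 94.480
3 1.383 2.390 114.875
4 0.760 0.723 126.092
5 0.418 0.219 132.261
6 0.230 0.066 135.654
final: 135.654 0.633

Arc 1: start y=13.220, vy=16.060 → t=3.891, apex=26.116, x_land=57.399, impact vy=-22.854
  bounce: vy ← 0.55·22.854 = 12.570
Arc 2: start y=0.000, vy=12.570 → t=2.514, apex=7.900, x_land=94.480, impact vy=-12.570
  bounce: vy ← 0.55·12.570 = 6.913
Arc 3: start y=0.000, vy=6.913 → t=1.383, apex=2.390, x_land=114.875, impact vy=-6.913
  bounce: vy ← 0.55·6.913 = 3.802
Arc 4: start y=0.000, vy=3.802 → t=0.760, apex=0.723, x_land=126.092, impact vy=-3.802
  bounce: vy ← 0.55·3.802 = 2.091
Arc 5: start y=0.000, vy=2.091 → t=0.418, apex=0.219, x_land=132.261, impact vy=-2.091
  bounce: vy ← 0.55·2.091 = 1.150
Arc 6: start y=0.000, vy=1.150 → t=0.230, apex=0.066, x_land=135.654, impact vy=-1.150
  bounce: vy ← 0.55·1.150 = 0.633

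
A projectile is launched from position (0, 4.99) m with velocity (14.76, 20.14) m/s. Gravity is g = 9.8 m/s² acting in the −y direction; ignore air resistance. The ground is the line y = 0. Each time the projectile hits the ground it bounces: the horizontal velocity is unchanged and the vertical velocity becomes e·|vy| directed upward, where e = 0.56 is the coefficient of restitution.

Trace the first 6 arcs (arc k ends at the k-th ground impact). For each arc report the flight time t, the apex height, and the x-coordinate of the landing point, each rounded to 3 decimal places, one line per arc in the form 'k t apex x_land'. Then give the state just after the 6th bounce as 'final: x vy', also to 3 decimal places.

1 4.345 25.685 64.126
2 2.564 8.055 101.975
3 1.436 2.526 123.170
4 0.804 0.792 135.039
5 0.450 0.248 141.685
6 0.252 0.078 145.408
final: 145.408 0.692

Arc 1: start y=4.990, vy=20.140 → t=4.345, apex=25.685, x_land=64.126, impact vy=-22.437
  bounce: vy ← 0.56·22.437 = 12.565
Arc 2: start y=0.000, vy=12.565 → t=2.564, apex=8.055, x_land=101.975, impact vy=-12.565
  bounce: vy ← 0.56·12.565 = 7.036
Arc 3: start y=0.000, vy=7.036 → t=1.436, apex=2.526, x_land=123.170, impact vy=-7.036
  bounce: vy ← 0.56·7.036 = 3.940
Arc 4: start y=0.000, vy=3.940 → t=0.804, apex=0.792, x_land=135.039, impact vy=-3.940
  bounce: vy ← 0.56·3.940 = 2.207
Arc 5: start y=0.000, vy=2.207 → t=0.450, apex=0.248, x_land=141.685, impact vy=-2.207
  bounce: vy ← 0.56·2.207 = 1.236
Arc 6: start y=0.000, vy=1.236 → t=0.252, apex=0.078, x_land=145.408, impact vy=-1.236
  bounce: vy ← 0.56·1.236 = 0.692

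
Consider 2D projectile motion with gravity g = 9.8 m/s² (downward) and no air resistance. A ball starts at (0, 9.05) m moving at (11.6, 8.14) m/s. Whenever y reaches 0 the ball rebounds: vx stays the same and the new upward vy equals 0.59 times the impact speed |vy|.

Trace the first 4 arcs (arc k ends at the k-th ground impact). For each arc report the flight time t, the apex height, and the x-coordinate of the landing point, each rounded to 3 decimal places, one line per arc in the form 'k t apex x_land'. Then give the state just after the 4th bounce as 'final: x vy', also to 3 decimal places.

1 2.423 12.431 28.111
2 1.879 4.327 49.913
3 1.109 1.506 62.776
4 0.654 0.524 70.365
final: 70.365 1.891

Arc 1: start y=9.050, vy=8.140 → t=2.423, apex=12.431, x_land=28.111, impact vy=-15.609
  bounce: vy ← 0.59·15.609 = 9.209
Arc 2: start y=0.000, vy=9.209 → t=1.879, apex=4.327, x_land=49.913, impact vy=-9.209
  bounce: vy ← 0.59·9.209 = 5.433
Arc 3: start y=0.000, vy=5.433 → t=1.109, apex=1.506, x_land=62.776, impact vy=-5.433
  bounce: vy ← 0.59·5.433 = 3.206
Arc 4: start y=0.000, vy=3.206 → t=0.654, apex=0.524, x_land=70.365, impact vy=-3.206
  bounce: vy ← 0.59·3.206 = 1.891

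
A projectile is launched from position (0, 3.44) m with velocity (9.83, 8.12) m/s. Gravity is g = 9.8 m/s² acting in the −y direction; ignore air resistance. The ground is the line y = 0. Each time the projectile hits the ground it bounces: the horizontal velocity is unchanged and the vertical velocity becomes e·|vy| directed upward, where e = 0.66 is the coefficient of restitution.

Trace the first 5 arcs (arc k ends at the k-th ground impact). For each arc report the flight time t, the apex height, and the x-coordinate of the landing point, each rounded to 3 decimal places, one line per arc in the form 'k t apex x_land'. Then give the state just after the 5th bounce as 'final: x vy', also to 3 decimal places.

Arc 1: start y=3.440, vy=8.120 → t=2.007, apex=6.804, x_land=19.728, impact vy=-11.548
  bounce: vy ← 0.66·11.548 = 7.622
Arc 2: start y=0.000, vy=7.622 → t=1.555, apex=2.964, x_land=35.018, impact vy=-7.622
  bounce: vy ← 0.66·7.622 = 5.030
Arc 3: start y=0.000, vy=5.030 → t=1.027, apex=1.291, x_land=45.110, impact vy=-5.030
  bounce: vy ← 0.66·5.030 = 3.320
Arc 4: start y=0.000, vy=3.320 → t=0.678, apex=0.562, x_land=51.770, impact vy=-3.320
  bounce: vy ← 0.66·3.320 = 2.191
Arc 5: start y=0.000, vy=2.191 → t=0.447, apex=0.245, x_land=56.166, impact vy=-2.191
  bounce: vy ← 0.66·2.191 = 1.446

1 2.007 6.804 19.728
2 1.555 2.964 35.018
3 1.027 1.291 45.110
4 0.678 0.562 51.770
5 0.447 0.245 56.166
final: 56.166 1.446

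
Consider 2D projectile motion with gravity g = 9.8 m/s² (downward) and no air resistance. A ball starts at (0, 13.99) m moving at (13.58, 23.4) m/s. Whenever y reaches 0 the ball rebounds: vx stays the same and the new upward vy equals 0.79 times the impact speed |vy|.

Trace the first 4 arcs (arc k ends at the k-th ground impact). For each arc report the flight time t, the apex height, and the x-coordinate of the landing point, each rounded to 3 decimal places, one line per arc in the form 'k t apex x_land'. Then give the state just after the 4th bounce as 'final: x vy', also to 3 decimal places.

Arc 1: start y=13.990, vy=23.400 → t=5.313, apex=41.927, x_land=72.149, impact vy=-28.666
  bounce: vy ← 0.79·28.666 = 22.646
Arc 2: start y=0.000, vy=22.646 → t=4.622, apex=26.166, x_land=134.912, impact vy=-22.646
  bounce: vy ← 0.79·22.646 = 17.891
Arc 3: start y=0.000, vy=17.891 → t=3.651, apex=16.330, x_land=184.495, impact vy=-17.891
  bounce: vy ← 0.79·17.891 = 14.134
Arc 4: start y=0.000, vy=14.134 → t=2.884, apex=10.192, x_land=223.666, impact vy=-14.134
  bounce: vy ← 0.79·14.134 = 11.166

1 5.313 41.927 72.149
2 4.622 26.166 134.912
3 3.651 16.330 184.495
4 2.884 10.192 223.666
final: 223.666 11.166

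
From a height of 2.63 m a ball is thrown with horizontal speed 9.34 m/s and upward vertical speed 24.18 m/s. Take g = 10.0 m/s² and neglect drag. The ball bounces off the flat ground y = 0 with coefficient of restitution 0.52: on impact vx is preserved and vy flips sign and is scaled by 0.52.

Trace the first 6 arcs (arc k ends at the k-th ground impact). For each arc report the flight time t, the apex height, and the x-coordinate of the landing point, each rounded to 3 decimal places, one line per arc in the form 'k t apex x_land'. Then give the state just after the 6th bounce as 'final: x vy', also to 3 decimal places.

1 4.942 31.864 46.162
2 2.625 8.616 70.684
3 1.365 2.330 83.435
4 0.710 0.630 90.065
5 0.369 0.170 93.513
6 0.192 0.046 95.306
final: 95.306 0.499

Arc 1: start y=2.630, vy=24.180 → t=4.942, apex=31.864, x_land=46.162, impact vy=-25.244
  bounce: vy ← 0.52·25.244 = 13.127
Arc 2: start y=0.000, vy=13.127 → t=2.625, apex=8.616, x_land=70.684, impact vy=-13.127
  bounce: vy ← 0.52·13.127 = 6.826
Arc 3: start y=0.000, vy=6.826 → t=1.365, apex=2.330, x_land=83.435, impact vy=-6.826
  bounce: vy ← 0.52·6.826 = 3.550
Arc 4: start y=0.000, vy=3.550 → t=0.710, apex=0.630, x_land=90.065, impact vy=-3.550
  bounce: vy ← 0.52·3.550 = 1.846
Arc 5: start y=0.000, vy=1.846 → t=0.369, apex=0.170, x_land=93.513, impact vy=-1.846
  bounce: vy ← 0.52·1.846 = 0.960
Arc 6: start y=0.000, vy=0.960 → t=0.192, apex=0.046, x_land=95.306, impact vy=-0.960
  bounce: vy ← 0.52·0.960 = 0.499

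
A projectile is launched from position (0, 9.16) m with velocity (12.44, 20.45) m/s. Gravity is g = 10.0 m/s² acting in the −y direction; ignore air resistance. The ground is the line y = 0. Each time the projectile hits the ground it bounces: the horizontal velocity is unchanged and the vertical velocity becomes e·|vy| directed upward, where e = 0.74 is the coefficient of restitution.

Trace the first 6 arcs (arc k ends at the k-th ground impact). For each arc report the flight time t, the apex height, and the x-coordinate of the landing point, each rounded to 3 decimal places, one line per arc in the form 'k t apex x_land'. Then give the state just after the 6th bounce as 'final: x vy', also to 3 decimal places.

1 4.497 30.070 55.947
2 3.629 16.466 101.098
3 2.686 9.017 134.509
4 1.988 4.938 159.234
5 1.471 2.704 177.530
6 1.088 1.481 191.069
final: 191.069 4.027

Arc 1: start y=9.160, vy=20.450 → t=4.497, apex=30.070, x_land=55.947, impact vy=-24.524
  bounce: vy ← 0.74·24.524 = 18.147
Arc 2: start y=0.000, vy=18.147 → t=3.629, apex=16.466, x_land=101.098, impact vy=-18.147
  bounce: vy ← 0.74·18.147 = 13.429
Arc 3: start y=0.000, vy=13.429 → t=2.686, apex=9.017, x_land=134.509, impact vy=-13.429
  bounce: vy ← 0.74·13.429 = 9.938
Arc 4: start y=0.000, vy=9.938 → t=1.988, apex=4.938, x_land=159.234, impact vy=-9.938
  bounce: vy ← 0.74·9.938 = 7.354
Arc 5: start y=0.000, vy=7.354 → t=1.471, apex=2.704, x_land=177.530, impact vy=-7.354
  bounce: vy ← 0.74·7.354 = 5.442
Arc 6: start y=0.000, vy=5.442 → t=1.088, apex=1.481, x_land=191.069, impact vy=-5.442
  bounce: vy ← 0.74·5.442 = 4.027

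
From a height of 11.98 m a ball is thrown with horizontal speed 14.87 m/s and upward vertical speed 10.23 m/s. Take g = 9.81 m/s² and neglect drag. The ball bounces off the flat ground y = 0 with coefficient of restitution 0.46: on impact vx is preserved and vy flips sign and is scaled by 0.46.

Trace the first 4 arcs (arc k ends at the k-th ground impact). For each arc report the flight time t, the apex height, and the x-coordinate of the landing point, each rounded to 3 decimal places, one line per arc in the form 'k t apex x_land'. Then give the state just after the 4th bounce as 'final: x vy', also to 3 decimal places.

Arc 1: start y=11.980, vy=10.230 → t=2.922, apex=17.314, x_land=43.444, impact vy=-18.431
  bounce: vy ← 0.46·18.431 = 8.478
Arc 2: start y=0.000, vy=8.478 → t=1.728, apex=3.664, x_land=69.147, impact vy=-8.478
  bounce: vy ← 0.46·8.478 = 3.900
Arc 3: start y=0.000, vy=3.900 → t=0.795, apex=0.775, x_land=80.970, impact vy=-3.900
  bounce: vy ← 0.46·3.900 = 1.794
Arc 4: start y=0.000, vy=1.794 → t=0.366, apex=0.164, x_land=86.409, impact vy=-1.794
  bounce: vy ← 0.46·1.794 = 0.825

1 2.922 17.314 43.444
2 1.728 3.664 69.147
3 0.795 0.775 80.970
4 0.366 0.164 86.409
final: 86.409 0.825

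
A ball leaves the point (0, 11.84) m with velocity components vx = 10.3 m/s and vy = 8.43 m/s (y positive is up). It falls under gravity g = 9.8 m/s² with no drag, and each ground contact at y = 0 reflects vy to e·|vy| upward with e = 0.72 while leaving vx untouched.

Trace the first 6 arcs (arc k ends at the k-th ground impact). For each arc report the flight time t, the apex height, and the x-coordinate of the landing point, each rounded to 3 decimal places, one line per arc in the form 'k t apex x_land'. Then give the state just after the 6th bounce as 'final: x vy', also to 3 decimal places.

Arc 1: start y=11.840, vy=8.430 → t=2.637, apex=15.466, x_land=27.159, impact vy=-17.411
  bounce: vy ← 0.72·17.411 = 12.536
Arc 2: start y=0.000, vy=12.536 → t=2.558, apex=8.017, x_land=53.509, impact vy=-12.536
  bounce: vy ← 0.72·12.536 = 9.026
Arc 3: start y=0.000, vy=9.026 → t=1.842, apex=4.156, x_land=72.482, impact vy=-9.026
  bounce: vy ← 0.72·9.026 = 6.498
Arc 4: start y=0.000, vy=6.498 → t=1.326, apex=2.155, x_land=86.142, impact vy=-6.498
  bounce: vy ← 0.72·6.498 = 4.679
Arc 5: start y=0.000, vy=4.679 → t=0.955, apex=1.117, x_land=95.977, impact vy=-4.679
  bounce: vy ← 0.72·4.679 = 3.369
Arc 6: start y=0.000, vy=3.369 → t=0.688, apex=0.579, x_land=103.058, impact vy=-3.369
  bounce: vy ← 0.72·3.369 = 2.426

1 2.637 15.466 27.159
2 2.558 8.017 53.509
3 1.842 4.156 72.482
4 1.326 2.155 86.142
5 0.955 1.117 95.977
6 0.688 0.579 103.058
final: 103.058 2.426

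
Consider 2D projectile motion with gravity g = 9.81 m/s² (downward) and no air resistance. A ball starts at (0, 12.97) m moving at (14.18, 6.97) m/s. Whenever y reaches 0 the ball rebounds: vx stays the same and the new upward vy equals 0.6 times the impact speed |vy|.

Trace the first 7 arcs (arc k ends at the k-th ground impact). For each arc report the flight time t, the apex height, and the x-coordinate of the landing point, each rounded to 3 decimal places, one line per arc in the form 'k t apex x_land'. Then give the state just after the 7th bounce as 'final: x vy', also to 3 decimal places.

Arc 1: start y=12.970, vy=6.970 → t=2.485, apex=15.446, x_land=35.238, impact vy=-17.408
  bounce: vy ← 0.6·17.408 = 10.445
Arc 2: start y=0.000, vy=10.445 → t=2.129, apex=5.561, x_land=65.434, impact vy=-10.445
  bounce: vy ← 0.6·10.445 = 6.267
Arc 3: start y=0.000, vy=6.267 → t=1.278, apex=2.002, x_land=83.551, impact vy=-6.267
  bounce: vy ← 0.6·6.267 = 3.760
Arc 4: start y=0.000, vy=3.760 → t=0.767, apex=0.721, x_land=94.422, impact vy=-3.760
  bounce: vy ← 0.6·3.760 = 2.256
Arc 5: start y=0.000, vy=2.256 → t=0.460, apex=0.259, x_land=100.944, impact vy=-2.256
  bounce: vy ← 0.6·2.256 = 1.354
Arc 6: start y=0.000, vy=1.354 → t=0.276, apex=0.093, x_land=104.858, impact vy=-1.354
  bounce: vy ← 0.6·1.354 = 0.812
Arc 7: start y=0.000, vy=0.812 → t=0.166, apex=0.034, x_land=107.206, impact vy=-0.812
  bounce: vy ← 0.6·0.812 = 0.487

1 2.485 15.446 35.238
2 2.129 5.561 65.434
3 1.278 2.002 83.551
4 0.767 0.721 94.422
5 0.460 0.259 100.944
6 0.276 0.093 104.858
7 0.166 0.034 107.206
final: 107.206 0.487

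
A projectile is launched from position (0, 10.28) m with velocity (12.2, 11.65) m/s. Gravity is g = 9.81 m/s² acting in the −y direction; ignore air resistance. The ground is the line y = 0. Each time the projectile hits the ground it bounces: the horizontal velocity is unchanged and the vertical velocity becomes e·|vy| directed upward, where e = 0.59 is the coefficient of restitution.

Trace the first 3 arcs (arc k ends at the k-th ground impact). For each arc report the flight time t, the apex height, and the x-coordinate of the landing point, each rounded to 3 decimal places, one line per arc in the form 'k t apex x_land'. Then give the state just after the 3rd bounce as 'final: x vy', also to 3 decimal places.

Arc 1: start y=10.280, vy=11.650 → t=3.060, apex=17.198, x_land=37.332, impact vy=-18.369
  bounce: vy ← 0.59·18.369 = 10.838
Arc 2: start y=0.000, vy=10.838 → t=2.210, apex=5.986, x_land=64.288, impact vy=-10.838
  bounce: vy ← 0.59·10.838 = 6.394
Arc 3: start y=0.000, vy=6.394 → t=1.304, apex=2.084, x_land=80.192, impact vy=-6.394
  bounce: vy ← 0.59·6.394 = 3.773

1 3.060 17.198 37.332
2 2.210 5.986 64.288
3 1.304 2.084 80.192
final: 80.192 3.773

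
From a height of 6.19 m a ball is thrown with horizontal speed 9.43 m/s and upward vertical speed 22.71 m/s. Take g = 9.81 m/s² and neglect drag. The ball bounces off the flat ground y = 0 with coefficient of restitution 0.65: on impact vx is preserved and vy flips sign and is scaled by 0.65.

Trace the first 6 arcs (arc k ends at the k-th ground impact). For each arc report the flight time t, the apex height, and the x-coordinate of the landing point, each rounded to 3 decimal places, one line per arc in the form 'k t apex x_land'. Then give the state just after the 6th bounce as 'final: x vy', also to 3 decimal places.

1 4.888 32.477 46.095
2 3.345 13.721 77.639
3 2.174 5.797 98.143
4 1.413 2.449 111.471
5 0.919 1.035 120.134
6 0.597 0.437 125.764
final: 125.764 1.904

Arc 1: start y=6.190, vy=22.710 → t=4.888, apex=32.477, x_land=46.095, impact vy=-25.243
  bounce: vy ← 0.65·25.243 = 16.408
Arc 2: start y=0.000, vy=16.408 → t=3.345, apex=13.721, x_land=77.639, impact vy=-16.408
  bounce: vy ← 0.65·16.408 = 10.665
Arc 3: start y=0.000, vy=10.665 → t=2.174, apex=5.797, x_land=98.143, impact vy=-10.665
  bounce: vy ← 0.65·10.665 = 6.932
Arc 4: start y=0.000, vy=6.932 → t=1.413, apex=2.449, x_land=111.471, impact vy=-6.932
  bounce: vy ← 0.65·6.932 = 4.506
Arc 5: start y=0.000, vy=4.506 → t=0.919, apex=1.035, x_land=120.134, impact vy=-4.506
  bounce: vy ← 0.65·4.506 = 2.929
Arc 6: start y=0.000, vy=2.929 → t=0.597, apex=0.437, x_land=125.764, impact vy=-2.929
  bounce: vy ← 0.65·2.929 = 1.904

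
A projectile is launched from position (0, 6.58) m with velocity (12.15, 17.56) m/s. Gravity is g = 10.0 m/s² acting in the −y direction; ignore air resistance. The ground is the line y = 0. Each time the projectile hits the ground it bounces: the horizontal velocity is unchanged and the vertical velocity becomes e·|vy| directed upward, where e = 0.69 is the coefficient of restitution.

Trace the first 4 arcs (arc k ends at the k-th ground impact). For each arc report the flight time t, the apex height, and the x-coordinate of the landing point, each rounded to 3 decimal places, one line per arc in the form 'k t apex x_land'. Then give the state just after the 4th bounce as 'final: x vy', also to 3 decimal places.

1 3.854 21.998 46.820
2 2.895 10.473 81.989
3 1.997 4.986 106.256
4 1.378 2.374 122.999
final: 122.999 4.754

Arc 1: start y=6.580, vy=17.560 → t=3.854, apex=21.998, x_land=46.820, impact vy=-20.975
  bounce: vy ← 0.69·20.975 = 14.473
Arc 2: start y=0.000, vy=14.473 → t=2.895, apex=10.473, x_land=81.989, impact vy=-14.473
  bounce: vy ← 0.69·14.473 = 9.986
Arc 3: start y=0.000, vy=9.986 → t=1.997, apex=4.986, x_land=106.256, impact vy=-9.986
  bounce: vy ← 0.69·9.986 = 6.890
Arc 4: start y=0.000, vy=6.890 → t=1.378, apex=2.374, x_land=122.999, impact vy=-6.890
  bounce: vy ← 0.69·6.890 = 4.754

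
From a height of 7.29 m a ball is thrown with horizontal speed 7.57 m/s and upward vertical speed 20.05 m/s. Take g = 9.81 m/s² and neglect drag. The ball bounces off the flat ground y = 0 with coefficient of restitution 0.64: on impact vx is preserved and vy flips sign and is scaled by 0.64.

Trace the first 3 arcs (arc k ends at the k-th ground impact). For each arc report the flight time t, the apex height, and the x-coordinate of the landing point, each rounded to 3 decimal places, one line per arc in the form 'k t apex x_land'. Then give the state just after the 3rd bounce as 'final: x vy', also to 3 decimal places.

1 4.424 27.779 33.487
2 3.046 11.378 56.546
3 1.950 4.661 71.304
final: 71.304 6.120

Arc 1: start y=7.290, vy=20.050 → t=4.424, apex=27.779, x_land=33.487, impact vy=-23.346
  bounce: vy ← 0.64·23.346 = 14.941
Arc 2: start y=0.000, vy=14.941 → t=3.046, apex=11.378, x_land=56.546, impact vy=-14.941
  bounce: vy ← 0.64·14.941 = 9.562
Arc 3: start y=0.000, vy=9.562 → t=1.950, apex=4.661, x_land=71.304, impact vy=-9.562
  bounce: vy ← 0.64·9.562 = 6.120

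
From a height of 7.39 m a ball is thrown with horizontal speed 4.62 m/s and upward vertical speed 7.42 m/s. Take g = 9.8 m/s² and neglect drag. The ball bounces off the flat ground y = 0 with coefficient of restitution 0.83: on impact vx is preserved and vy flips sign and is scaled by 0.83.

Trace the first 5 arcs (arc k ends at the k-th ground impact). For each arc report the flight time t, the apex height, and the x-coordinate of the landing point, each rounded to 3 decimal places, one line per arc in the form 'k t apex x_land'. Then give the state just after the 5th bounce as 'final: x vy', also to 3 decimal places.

1 2.200 10.199 10.163
2 2.395 7.026 21.228
3 1.988 4.840 30.411
4 1.650 3.334 38.034
5 1.369 2.297 44.360
final: 44.360 5.569

Arc 1: start y=7.390, vy=7.420 → t=2.200, apex=10.199, x_land=10.163, impact vy=-14.139
  bounce: vy ← 0.83·14.139 = 11.735
Arc 2: start y=0.000, vy=11.735 → t=2.395, apex=7.026, x_land=21.228, impact vy=-11.735
  bounce: vy ← 0.83·11.735 = 9.740
Arc 3: start y=0.000, vy=9.740 → t=1.988, apex=4.840, x_land=30.411, impact vy=-9.740
  bounce: vy ← 0.83·9.740 = 8.084
Arc 4: start y=0.000, vy=8.084 → t=1.650, apex=3.334, x_land=38.034, impact vy=-8.084
  bounce: vy ← 0.83·8.084 = 6.710
Arc 5: start y=0.000, vy=6.710 → t=1.369, apex=2.297, x_land=44.360, impact vy=-6.710
  bounce: vy ← 0.83·6.710 = 5.569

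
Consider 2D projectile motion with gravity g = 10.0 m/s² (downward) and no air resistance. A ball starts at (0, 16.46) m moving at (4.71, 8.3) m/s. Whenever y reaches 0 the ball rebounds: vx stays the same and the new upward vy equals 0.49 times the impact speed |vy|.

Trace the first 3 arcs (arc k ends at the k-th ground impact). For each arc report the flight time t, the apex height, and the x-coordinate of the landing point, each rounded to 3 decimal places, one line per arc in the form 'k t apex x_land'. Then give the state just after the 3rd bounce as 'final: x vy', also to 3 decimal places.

1 2.825 19.905 13.307
2 1.955 4.779 22.516
3 0.958 1.147 27.029
final: 27.029 2.347

Arc 1: start y=16.460, vy=8.300 → t=2.825, apex=19.905, x_land=13.307, impact vy=-19.952
  bounce: vy ← 0.49·19.952 = 9.777
Arc 2: start y=0.000, vy=9.777 → t=1.955, apex=4.779, x_land=22.516, impact vy=-9.777
  bounce: vy ← 0.49·9.777 = 4.791
Arc 3: start y=0.000, vy=4.791 → t=0.958, apex=1.147, x_land=27.029, impact vy=-4.791
  bounce: vy ← 0.49·4.791 = 2.347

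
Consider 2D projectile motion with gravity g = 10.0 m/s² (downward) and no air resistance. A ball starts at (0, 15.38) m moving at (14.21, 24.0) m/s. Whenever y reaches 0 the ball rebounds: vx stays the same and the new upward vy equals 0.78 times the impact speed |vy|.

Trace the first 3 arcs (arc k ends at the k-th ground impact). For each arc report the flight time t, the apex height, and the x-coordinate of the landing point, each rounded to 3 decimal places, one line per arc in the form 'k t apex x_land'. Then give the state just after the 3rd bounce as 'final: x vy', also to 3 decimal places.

1 5.373 44.180 76.344
2 4.637 26.879 142.238
3 3.617 16.353 193.635
final: 193.635 14.106

Arc 1: start y=15.380, vy=24.000 → t=5.373, apex=44.180, x_land=76.344, impact vy=-29.725
  bounce: vy ← 0.78·29.725 = 23.186
Arc 2: start y=0.000, vy=23.186 → t=4.637, apex=26.879, x_land=142.238, impact vy=-23.186
  bounce: vy ← 0.78·23.186 = 18.085
Arc 3: start y=0.000, vy=18.085 → t=3.617, apex=16.353, x_land=193.635, impact vy=-18.085
  bounce: vy ← 0.78·18.085 = 14.106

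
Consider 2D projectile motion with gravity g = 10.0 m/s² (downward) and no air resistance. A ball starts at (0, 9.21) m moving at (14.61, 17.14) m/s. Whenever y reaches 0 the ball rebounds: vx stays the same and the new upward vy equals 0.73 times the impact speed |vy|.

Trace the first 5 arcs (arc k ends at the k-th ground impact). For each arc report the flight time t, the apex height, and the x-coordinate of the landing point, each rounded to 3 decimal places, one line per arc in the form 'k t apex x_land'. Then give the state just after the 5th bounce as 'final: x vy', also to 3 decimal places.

Arc 1: start y=9.210, vy=17.140 → t=3.900, apex=23.899, x_land=56.983, impact vy=-21.863
  bounce: vy ← 0.73·21.863 = 15.960
Arc 2: start y=0.000, vy=15.960 → t=3.192, apex=12.736, x_land=103.618, impact vy=-15.960
  bounce: vy ← 0.73·15.960 = 11.651
Arc 3: start y=0.000, vy=11.651 → t=2.330, apex=6.787, x_land=137.661, impact vy=-11.651
  bounce: vy ← 0.73·11.651 = 8.505
Arc 4: start y=0.000, vy=8.505 → t=1.701, apex=3.617, x_land=162.512, impact vy=-8.505
  bounce: vy ← 0.73·8.505 = 6.209
Arc 5: start y=0.000, vy=6.209 → t=1.242, apex=1.927, x_land=180.654, impact vy=-6.209
  bounce: vy ← 0.73·6.209 = 4.532

1 3.900 23.899 56.983
2 3.192 12.736 103.618
3 2.330 6.787 137.661
4 1.701 3.617 162.512
5 1.242 1.927 180.654
final: 180.654 4.532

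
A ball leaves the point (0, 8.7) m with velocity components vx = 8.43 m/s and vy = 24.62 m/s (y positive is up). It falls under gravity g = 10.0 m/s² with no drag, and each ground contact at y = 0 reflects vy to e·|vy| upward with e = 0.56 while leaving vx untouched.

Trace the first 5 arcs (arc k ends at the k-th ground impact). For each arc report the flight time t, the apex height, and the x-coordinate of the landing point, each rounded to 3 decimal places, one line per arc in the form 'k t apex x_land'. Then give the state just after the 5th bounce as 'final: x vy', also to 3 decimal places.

1 5.255 39.007 44.301
2 3.128 12.233 70.672
3 1.752 3.836 85.440
4 0.981 1.203 93.710
5 0.549 0.377 98.341
final: 98.341 1.538

Arc 1: start y=8.700, vy=24.620 → t=5.255, apex=39.007, x_land=44.301, impact vy=-27.931
  bounce: vy ← 0.56·27.931 = 15.641
Arc 2: start y=0.000, vy=15.641 → t=3.128, apex=12.233, x_land=70.672, impact vy=-15.641
  bounce: vy ← 0.56·15.641 = 8.759
Arc 3: start y=0.000, vy=8.759 → t=1.752, apex=3.836, x_land=85.440, impact vy=-8.759
  bounce: vy ← 0.56·8.759 = 4.905
Arc 4: start y=0.000, vy=4.905 → t=0.981, apex=1.203, x_land=93.710, impact vy=-4.905
  bounce: vy ← 0.56·4.905 = 2.747
Arc 5: start y=0.000, vy=2.747 → t=0.549, apex=0.377, x_land=98.341, impact vy=-2.747
  bounce: vy ← 0.56·2.747 = 1.538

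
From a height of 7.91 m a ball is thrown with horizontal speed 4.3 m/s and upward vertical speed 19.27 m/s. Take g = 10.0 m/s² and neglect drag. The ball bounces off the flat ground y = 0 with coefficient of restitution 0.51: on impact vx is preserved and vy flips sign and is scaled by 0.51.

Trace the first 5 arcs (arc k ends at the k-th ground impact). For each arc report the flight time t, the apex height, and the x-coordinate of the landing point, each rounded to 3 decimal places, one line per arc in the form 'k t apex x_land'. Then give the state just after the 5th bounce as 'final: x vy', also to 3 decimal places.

1 4.228 26.477 18.181
2 2.347 6.887 28.274
3 1.197 1.791 33.421
4 0.611 0.466 36.046
5 0.311 0.121 37.385
final: 37.385 0.794

Arc 1: start y=7.910, vy=19.270 → t=4.228, apex=26.477, x_land=18.181, impact vy=-23.012
  bounce: vy ← 0.51·23.012 = 11.736
Arc 2: start y=0.000, vy=11.736 → t=2.347, apex=6.887, x_land=28.274, impact vy=-11.736
  bounce: vy ← 0.51·11.736 = 5.985
Arc 3: start y=0.000, vy=5.985 → t=1.197, apex=1.791, x_land=33.421, impact vy=-5.985
  bounce: vy ← 0.51·5.985 = 3.053
Arc 4: start y=0.000, vy=3.053 → t=0.611, apex=0.466, x_land=36.046, impact vy=-3.053
  bounce: vy ← 0.51·3.053 = 1.557
Arc 5: start y=0.000, vy=1.557 → t=0.311, apex=0.121, x_land=37.385, impact vy=-1.557
  bounce: vy ← 0.51·1.557 = 0.794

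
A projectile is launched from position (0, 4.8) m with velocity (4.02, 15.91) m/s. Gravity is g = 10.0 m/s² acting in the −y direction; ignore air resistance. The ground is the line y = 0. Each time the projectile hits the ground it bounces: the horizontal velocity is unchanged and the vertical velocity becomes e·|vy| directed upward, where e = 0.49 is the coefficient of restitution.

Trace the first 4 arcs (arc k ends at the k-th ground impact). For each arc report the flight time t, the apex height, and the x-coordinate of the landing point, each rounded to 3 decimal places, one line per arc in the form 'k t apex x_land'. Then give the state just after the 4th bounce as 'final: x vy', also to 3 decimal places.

Arc 1: start y=4.800, vy=15.910 → t=3.459, apex=17.456, x_land=13.907, impact vy=-18.685
  bounce: vy ← 0.49·18.685 = 9.156
Arc 2: start y=0.000, vy=9.156 → t=1.831, apex=4.191, x_land=21.268, impact vy=-9.156
  bounce: vy ← 0.49·9.156 = 4.486
Arc 3: start y=0.000, vy=4.486 → t=0.897, apex=1.006, x_land=24.875, impact vy=-4.486
  bounce: vy ← 0.49·4.486 = 2.198
Arc 4: start y=0.000, vy=2.198 → t=0.440, apex=0.242, x_land=26.643, impact vy=-2.198
  bounce: vy ← 0.49·2.198 = 1.077

1 3.459 17.456 13.907
2 1.831 4.191 21.268
3 0.897 1.006 24.875
4 0.440 0.242 26.643
final: 26.643 1.077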